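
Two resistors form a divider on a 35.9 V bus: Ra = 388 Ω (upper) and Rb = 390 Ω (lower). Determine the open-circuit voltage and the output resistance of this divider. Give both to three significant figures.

V_th = 18.0 V, R_th = 194 Ω

V_th is the open-circuit tap voltage: 35.9 × 390/(388 + 390) = 18.0 V.
With the supply zeroed, Ra and Rb appear in parallel from the tap: R_th = Ra‖Rb = (388 × 390)/778.0 = 194 Ω.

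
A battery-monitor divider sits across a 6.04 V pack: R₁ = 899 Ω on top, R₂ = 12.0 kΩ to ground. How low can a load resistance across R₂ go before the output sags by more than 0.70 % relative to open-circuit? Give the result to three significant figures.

R_L(min) ≈ 119 kΩ

Output resistance R_th = R₁‖R₂ = (899 × 12000)/12900 = 836.3 Ω.
The fractional drop is R_th/(R_th + R_L); requiring this ≤ 0.00700 gives R_L ≥ R_th(1/0.00700 − 1) = 836.3 × 141.9 = 119 kΩ.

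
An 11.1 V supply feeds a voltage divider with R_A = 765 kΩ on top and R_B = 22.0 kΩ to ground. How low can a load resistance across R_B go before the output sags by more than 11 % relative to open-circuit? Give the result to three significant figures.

Output resistance R_th = R_A‖R_B = (765 × 22.0)/787.0 = 21.39 kΩ.
The fractional drop is R_th/(R_th + R_L); requiring this ≤ 0.110 gives R_L ≥ R_th(1/0.110 − 1) = 21.39 × 8.091 = 173 kΩ.

R_L(min) ≈ 173 kΩ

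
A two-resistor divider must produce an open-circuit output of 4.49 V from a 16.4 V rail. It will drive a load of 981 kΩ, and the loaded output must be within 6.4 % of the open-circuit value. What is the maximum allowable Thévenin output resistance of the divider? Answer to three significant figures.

Loading drop = R_th/(R_th + R_L) ≤ 0.0640, so R_th ≤ R_L · ε/(1−ε) = 981 kΩ × 0.0640/0.9360 = 67.1 kΩ.

R_th ≤ 67.1 kΩ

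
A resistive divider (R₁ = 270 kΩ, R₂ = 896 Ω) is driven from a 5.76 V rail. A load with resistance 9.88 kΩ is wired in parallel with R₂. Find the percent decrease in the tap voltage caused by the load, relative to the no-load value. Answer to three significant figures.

8.29 %

The divider's output (Thévenin) resistance is R₁‖R₂ = 893.0 Ω.
Fractional drop under load = R_th/(R_th + R_L) = 893.0 / (893.0 + 9880) = 0.08290.
So the output falls by 8.29 %.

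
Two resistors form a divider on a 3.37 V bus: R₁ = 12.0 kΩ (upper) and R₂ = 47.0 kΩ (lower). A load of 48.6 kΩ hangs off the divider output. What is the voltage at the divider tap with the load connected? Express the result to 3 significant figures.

V_out ≈ 2.24 V

The load sits in parallel with R₂: R₂‖R_L = (47.0 × 48.6) / (47.0 + 48.6) = 23.89 kΩ.
V_out = 3.37 × 23.89 / (12.0 + 23.89) = 3.37 × 23.89/35.89 = 2.24 V.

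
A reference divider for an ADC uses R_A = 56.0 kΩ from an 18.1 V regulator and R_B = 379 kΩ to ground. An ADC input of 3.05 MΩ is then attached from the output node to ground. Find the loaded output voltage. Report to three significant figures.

The load sits in parallel with R_B: R_B‖R_L = (379 × 3050) / (379 + 3050) = 337.1 kΩ.
V_out = 18.1 × 337.1 / (56.0 + 337.1) = 18.1 × 337.1/393.1 = 15.5 V.

V_out ≈ 15.5 V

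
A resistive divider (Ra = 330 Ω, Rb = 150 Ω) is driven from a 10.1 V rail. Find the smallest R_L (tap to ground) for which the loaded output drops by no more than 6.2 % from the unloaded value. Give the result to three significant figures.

Output resistance R_th = Ra‖Rb = (330 × 150)/480.0 = 103.1 Ω.
The fractional drop is R_th/(R_th + R_L); requiring this ≤ 0.0620 gives R_L ≥ R_th(1/0.0620 − 1) = 103.1 × 15.13 = 1.56 kΩ.

R_L(min) ≈ 1.56 kΩ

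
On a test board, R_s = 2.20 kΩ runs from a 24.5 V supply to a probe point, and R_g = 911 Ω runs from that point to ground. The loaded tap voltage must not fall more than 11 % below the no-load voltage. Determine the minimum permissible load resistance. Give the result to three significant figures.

R_L(min) ≈ 5.21 kΩ

Output resistance R_th = R_s‖R_g = (2200 × 911)/3111 = 644.2 Ω.
The fractional drop is R_th/(R_th + R_L); requiring this ≤ 0.110 gives R_L ≥ R_th(1/0.110 − 1) = 644.2 × 8.091 = 5.21 kΩ.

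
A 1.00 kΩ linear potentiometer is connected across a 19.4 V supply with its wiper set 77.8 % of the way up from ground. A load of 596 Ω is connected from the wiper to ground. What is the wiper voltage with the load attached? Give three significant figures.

V ≈ 11.7 V

The wiper splits the pot into (1−α)R = 222.0 Ω above and αR = 778.0 Ω below.
Lower section ‖ load = 337.5 Ω.
V_wiper = 19.4 × 337.5/(222.0 + 337.5) = 11.7 V.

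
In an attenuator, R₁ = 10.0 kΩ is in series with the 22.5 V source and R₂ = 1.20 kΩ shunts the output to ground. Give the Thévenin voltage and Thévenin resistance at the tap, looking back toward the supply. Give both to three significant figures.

V_th is the open-circuit tap voltage: 22.5 × 1.20/(10.0 + 1.20) = 2.41 V.
With the supply zeroed, R₁ and R₂ appear in parallel from the tap: R_th = R₁‖R₂ = (10.0 × 1.20)/11.20 = 1.07 kΩ.

V_th = 2.41 V, R_th = 1.07 kΩ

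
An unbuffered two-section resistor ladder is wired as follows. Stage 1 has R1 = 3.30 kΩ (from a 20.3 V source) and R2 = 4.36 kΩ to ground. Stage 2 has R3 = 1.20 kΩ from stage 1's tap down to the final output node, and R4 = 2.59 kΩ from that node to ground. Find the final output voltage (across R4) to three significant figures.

Stage 2 presents R3+R4 = 3.790 kΩ as a load on stage 1's tap.
Stage 1's lower leg becomes R2‖(R3+R4) = 2.028 kΩ, so V_mid = 20.3 × 2.028/5.328 = 7.726 V.
Stage 2 is itself unloaded: V_out = V_mid × R4/(R3+R4) = 7.726 × 2.59/3.790 = 5.28 V.

V_out ≈ 5.28 V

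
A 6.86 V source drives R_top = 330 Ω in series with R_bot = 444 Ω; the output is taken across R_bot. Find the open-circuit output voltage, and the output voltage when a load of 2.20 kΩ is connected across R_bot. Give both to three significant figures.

Open-circuit: V = 6.86 × 444/(330 + 444) = 3.94 V.
With the load, R_bot becomes R_bot‖R_L = 369.4 Ω, so V = 6.86 × 369.4/699.4 = 3.62 V.

Unloaded: 3.94 V; loaded: 3.62 V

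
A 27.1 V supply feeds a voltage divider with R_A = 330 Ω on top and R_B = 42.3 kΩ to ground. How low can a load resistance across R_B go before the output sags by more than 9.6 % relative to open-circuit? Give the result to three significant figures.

R_L(min) ≈ 3.08 kΩ

Output resistance R_th = R_A‖R_B = (330 × 42300)/42630 = 327.4 Ω.
The fractional drop is R_th/(R_th + R_L); requiring this ≤ 0.0960 gives R_L ≥ R_th(1/0.0960 − 1) = 327.4 × 9.417 = 3.08 kΩ.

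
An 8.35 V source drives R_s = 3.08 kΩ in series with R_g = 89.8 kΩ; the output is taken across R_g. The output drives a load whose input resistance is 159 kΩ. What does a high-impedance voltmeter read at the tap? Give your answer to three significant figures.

The load sits in parallel with R_g: R_g‖R_L = (89.8 × 159) / (89.8 + 159) = 57.39 kΩ.
V_out = 8.35 × 57.39 / (3.08 + 57.39) = 8.35 × 57.39/60.47 = 7.92 V.

V_out ≈ 7.92 V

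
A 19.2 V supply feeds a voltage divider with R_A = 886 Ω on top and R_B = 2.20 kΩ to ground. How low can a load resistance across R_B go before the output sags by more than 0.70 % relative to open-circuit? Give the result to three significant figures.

Output resistance R_th = R_A‖R_B = (886 × 2200)/3086 = 631.6 Ω.
The fractional drop is R_th/(R_th + R_L); requiring this ≤ 0.00700 gives R_L ≥ R_th(1/0.00700 − 1) = 631.6 × 141.9 = 89.6 kΩ.

R_L(min) ≈ 89.6 kΩ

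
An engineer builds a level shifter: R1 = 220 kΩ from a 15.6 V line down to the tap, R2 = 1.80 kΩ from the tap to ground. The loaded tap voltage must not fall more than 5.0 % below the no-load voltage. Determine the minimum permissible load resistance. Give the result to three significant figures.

R_L(min) ≈ 33.9 kΩ

Output resistance R_th = R1‖R2 = (220 × 1.80)/221.8 = 1.785 kΩ.
The fractional drop is R_th/(R_th + R_L); requiring this ≤ 0.0500 gives R_L ≥ R_th(1/0.0500 − 1) = 1.785 × 19.00 = 33.9 kΩ.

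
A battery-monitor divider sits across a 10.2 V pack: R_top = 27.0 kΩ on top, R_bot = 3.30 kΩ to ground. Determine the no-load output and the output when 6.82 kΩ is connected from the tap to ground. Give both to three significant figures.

Open-circuit: V = 10.2 × 3.30/(27.0 + 3.30) = 1.11 V.
With the load, R_bot becomes R_bot‖R_L = 2.224 kΩ, so V = 10.2 × 2.224/29.22 = 0.776 V.

Unloaded: 1.11 V; loaded: 0.776 V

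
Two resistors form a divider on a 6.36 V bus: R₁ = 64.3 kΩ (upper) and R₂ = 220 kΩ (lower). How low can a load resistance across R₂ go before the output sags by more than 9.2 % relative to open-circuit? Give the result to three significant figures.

Output resistance R_th = R₁‖R₂ = (64.3 × 220)/284.3 = 49.76 kΩ.
The fractional drop is R_th/(R_th + R_L); requiring this ≤ 0.0920 gives R_L ≥ R_th(1/0.0920 − 1) = 49.76 × 9.870 = 491 kΩ.

R_L(min) ≈ 491 kΩ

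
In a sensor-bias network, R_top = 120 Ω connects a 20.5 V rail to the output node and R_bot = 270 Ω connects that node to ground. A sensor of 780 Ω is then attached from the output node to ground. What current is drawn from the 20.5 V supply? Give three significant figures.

R_bot‖R_L = 200.6 Ω, so the source sees R_top + R_bot‖R_L = 320.6 Ω.
I = 20.5 V / 320.6 Ω = 63.9 mA.

I ≈ 63.9 mA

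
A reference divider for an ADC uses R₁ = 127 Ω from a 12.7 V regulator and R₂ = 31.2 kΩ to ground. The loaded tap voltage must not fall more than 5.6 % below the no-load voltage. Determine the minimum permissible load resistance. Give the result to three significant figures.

R_L(min) ≈ 2.13 kΩ

Output resistance R_th = R₁‖R₂ = (127 × 31200)/31330 = 126.5 Ω.
The fractional drop is R_th/(R_th + R_L); requiring this ≤ 0.0560 gives R_L ≥ R_th(1/0.0560 − 1) = 126.5 × 16.86 = 2.13 kΩ.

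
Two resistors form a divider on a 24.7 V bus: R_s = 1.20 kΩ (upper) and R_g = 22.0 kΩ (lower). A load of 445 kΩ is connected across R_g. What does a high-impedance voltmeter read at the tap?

V_out ≈ 23.4 V

The load sits in parallel with R_g: R_g‖R_L = (22.0 × 445) / (22.0 + 445) = 20.96 kΩ.
V_out = 24.7 × 20.96 / (1.20 + 20.96) = 24.7 × 20.96/22.16 = 23.4 V.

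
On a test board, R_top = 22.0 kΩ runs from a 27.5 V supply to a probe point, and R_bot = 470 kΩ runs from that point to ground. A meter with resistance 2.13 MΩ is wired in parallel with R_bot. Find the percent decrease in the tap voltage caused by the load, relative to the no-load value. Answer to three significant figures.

0.977 %

The divider's output (Thévenin) resistance is R_top‖R_bot = 21.02 kΩ.
Fractional drop under load = R_th/(R_th + R_L) = 21.02 / (21.02 + 2130) = 0.009770.
So the output falls by 0.977 %.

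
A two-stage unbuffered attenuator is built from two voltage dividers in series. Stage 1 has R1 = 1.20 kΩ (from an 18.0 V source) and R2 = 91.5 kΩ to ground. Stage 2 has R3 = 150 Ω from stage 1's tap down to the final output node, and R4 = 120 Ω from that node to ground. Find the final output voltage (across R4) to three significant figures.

V_out ≈ 1.47 V

Stage 2 presents R3+R4 = 270.0 Ω as a load on stage 1's tap.
Stage 1's lower leg becomes R2‖(R3+R4) = 269.2 Ω, so V_mid = 18.0 × 269.2/1469 = 3.298 V.
Stage 2 is itself unloaded: V_out = V_mid × R4/(R3+R4) = 3.298 × 120/270.0 = 1.47 V.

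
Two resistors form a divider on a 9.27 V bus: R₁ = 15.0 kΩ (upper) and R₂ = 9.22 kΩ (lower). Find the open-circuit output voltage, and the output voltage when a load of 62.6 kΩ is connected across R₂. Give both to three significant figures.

Open-circuit: V = 9.27 × 9.22/(15.0 + 9.22) = 3.53 V.
With the load, R₂ becomes R₂‖R_L = 8.036 kΩ, so V = 9.27 × 8.036/23.04 = 3.23 V.

Unloaded: 3.53 V; loaded: 3.23 V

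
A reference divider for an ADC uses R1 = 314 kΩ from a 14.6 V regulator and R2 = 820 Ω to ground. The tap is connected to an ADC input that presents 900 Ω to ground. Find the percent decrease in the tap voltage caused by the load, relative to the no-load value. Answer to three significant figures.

The divider's output (Thévenin) resistance is R1‖R2 = 817.9 Ω.
Fractional drop under load = R_th/(R_th + R_L) = 817.9 / (817.9 + 900) = 0.4761.
So the output falls by 47.6 %.

47.6 %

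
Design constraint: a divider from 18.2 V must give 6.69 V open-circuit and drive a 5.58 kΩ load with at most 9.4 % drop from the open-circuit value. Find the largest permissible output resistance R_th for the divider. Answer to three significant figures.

Loading drop = R_th/(R_th + R_L) ≤ 0.0940, so R_th ≤ R_L · ε/(1−ε) = 5.58 kΩ × 0.0940/0.9060 = 579 Ω.

R_th ≤ 579 Ω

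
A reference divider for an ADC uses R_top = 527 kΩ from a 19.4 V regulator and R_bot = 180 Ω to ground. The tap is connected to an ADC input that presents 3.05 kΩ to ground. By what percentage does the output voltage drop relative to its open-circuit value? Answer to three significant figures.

The divider's output (Thévenin) resistance is R_top‖R_bot = 179.9 Ω.
Fractional drop under load = R_th/(R_th + R_L) = 179.9 / (179.9 + 3050) = 0.05571.
So the output falls by 5.57 %.

5.57 %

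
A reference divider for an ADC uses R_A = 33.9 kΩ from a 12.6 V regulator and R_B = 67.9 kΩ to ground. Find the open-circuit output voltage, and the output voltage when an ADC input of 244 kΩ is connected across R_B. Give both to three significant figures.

Open-circuit: V = 12.6 × 67.9/(33.9 + 67.9) = 8.40 V.
With the load, R_B becomes R_B‖R_L = 53.12 kΩ, so V = 12.6 × 53.12/87.02 = 7.69 V.

Unloaded: 8.40 V; loaded: 7.69 V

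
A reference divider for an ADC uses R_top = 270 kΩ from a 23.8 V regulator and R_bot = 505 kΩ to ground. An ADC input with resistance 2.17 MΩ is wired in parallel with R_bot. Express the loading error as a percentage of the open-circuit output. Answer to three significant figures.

7.50 %

The divider's output (Thévenin) resistance is R_top‖R_bot = 175.9 kΩ.
Fractional drop under load = R_th/(R_th + R_L) = 175.9 / (175.9 + 2170) = 0.07500.
So the output falls by 7.50 %.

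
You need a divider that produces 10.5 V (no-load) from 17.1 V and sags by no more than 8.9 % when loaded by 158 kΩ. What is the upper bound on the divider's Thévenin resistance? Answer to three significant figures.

Loading drop = R_th/(R_th + R_L) ≤ 0.0890, so R_th ≤ R_L · ε/(1−ε) = 158 kΩ × 0.0890/0.9110 = 15.4 kΩ.

R_th ≤ 15.4 kΩ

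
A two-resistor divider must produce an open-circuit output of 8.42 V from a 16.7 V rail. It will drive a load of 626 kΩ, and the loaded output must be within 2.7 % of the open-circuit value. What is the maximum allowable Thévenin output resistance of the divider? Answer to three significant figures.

Loading drop = R_th/(R_th + R_L) ≤ 0.0270, so R_th ≤ R_L · ε/(1−ε) = 626 kΩ × 0.0270/0.9730 = 17.4 kΩ.
(Any R1, R2 with R2/(R1+R2) = 0.504 and R1‖R2 ≤ 17.4 kΩ will meet the spec.)

R_th ≤ 17.4 kΩ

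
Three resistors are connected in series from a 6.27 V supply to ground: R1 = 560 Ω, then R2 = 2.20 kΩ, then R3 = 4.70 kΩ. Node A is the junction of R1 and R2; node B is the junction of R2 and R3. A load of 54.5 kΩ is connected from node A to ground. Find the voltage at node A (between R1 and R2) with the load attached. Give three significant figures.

Below node A the series string R2+R3 = 6900 Ω sits in parallel with the 54500 Ω load: 6125 Ω.
V_A = 6.27 × 6125/(560 + 6125) = 5.74 V.

V ≈ 5.74 V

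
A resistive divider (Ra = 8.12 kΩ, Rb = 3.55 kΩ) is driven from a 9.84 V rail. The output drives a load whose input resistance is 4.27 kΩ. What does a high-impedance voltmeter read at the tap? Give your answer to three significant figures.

V_out ≈ 1.90 V

The load sits in parallel with Rb: Rb‖R_L = (3.55 × 4.27) / (3.55 + 4.27) = 1.938 kΩ.
V_out = 9.84 × 1.938 / (8.12 + 1.938) = 9.84 × 1.938/10.06 = 1.90 V.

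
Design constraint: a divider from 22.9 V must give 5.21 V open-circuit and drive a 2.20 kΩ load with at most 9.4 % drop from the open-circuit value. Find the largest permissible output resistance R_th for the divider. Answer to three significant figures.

R_th ≤ 228 Ω

Loading drop = R_th/(R_th + R_L) ≤ 0.0940, so R_th ≤ R_L · ε/(1−ε) = 2.20 kΩ × 0.0940/0.9060 = 228 Ω.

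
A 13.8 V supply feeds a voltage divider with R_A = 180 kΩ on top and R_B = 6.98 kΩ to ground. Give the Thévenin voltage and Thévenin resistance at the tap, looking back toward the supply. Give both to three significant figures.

V_th is the open-circuit tap voltage: 13.8 × 6.98/(180 + 6.98) = 0.515 V.
With the supply zeroed, R_A and R_B appear in parallel from the tap: R_th = R_A‖R_B = (180 × 6.98)/187.0 = 6.72 kΩ.

V_th = 0.515 V, R_th = 6.72 kΩ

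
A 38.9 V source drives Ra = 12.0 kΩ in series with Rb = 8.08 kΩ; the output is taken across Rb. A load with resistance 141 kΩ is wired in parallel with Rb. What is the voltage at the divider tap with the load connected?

The load sits in parallel with Rb: Rb‖R_L = (8.08 × 141) / (8.08 + 141) = 7.642 kΩ.
V_out = 38.9 × 7.642 / (12.0 + 7.642) = 38.9 × 7.642/19.64 = 15.1 V.

V_out ≈ 15.1 V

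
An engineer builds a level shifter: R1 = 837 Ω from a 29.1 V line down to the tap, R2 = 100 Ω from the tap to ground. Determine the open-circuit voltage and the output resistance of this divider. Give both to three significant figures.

V_th is the open-circuit tap voltage: 29.1 × 100/(837 + 100) = 3.11 V.
With the supply zeroed, R1 and R2 appear in parallel from the tap: R_th = R1‖R2 = (837 × 100)/937.0 = 89.3 Ω.

V_th = 3.11 V, R_th = 89.3 Ω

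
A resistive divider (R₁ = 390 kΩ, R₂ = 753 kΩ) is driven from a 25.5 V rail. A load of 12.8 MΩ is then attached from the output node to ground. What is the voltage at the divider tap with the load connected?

The load sits in parallel with R₂: R₂‖R_L = (753 × 12800) / (753 + 12800) = 711.2 kΩ.
V_out = 25.5 × 711.2 / (390 + 711.2) = 25.5 × 711.2/1101 = 16.5 V.

V_out ≈ 16.5 V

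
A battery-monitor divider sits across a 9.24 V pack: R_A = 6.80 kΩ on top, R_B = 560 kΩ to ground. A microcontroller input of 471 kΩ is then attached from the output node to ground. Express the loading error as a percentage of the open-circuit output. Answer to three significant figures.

1.41 %

The divider's output (Thévenin) resistance is R_A‖R_B = 6.718 kΩ.
Fractional drop under load = R_th/(R_th + R_L) = 6.718 / (6.718 + 471) = 0.01406.
So the output falls by 1.41 %.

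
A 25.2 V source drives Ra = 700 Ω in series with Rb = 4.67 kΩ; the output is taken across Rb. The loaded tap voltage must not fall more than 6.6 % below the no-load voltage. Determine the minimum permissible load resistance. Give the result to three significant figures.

R_L(min) ≈ 8.61 kΩ

Output resistance R_th = Ra‖Rb = (700 × 4670)/5370 = 608.8 Ω.
The fractional drop is R_th/(R_th + R_L); requiring this ≤ 0.0660 gives R_L ≥ R_th(1/0.0660 − 1) = 608.8 × 14.15 = 8.61 kΩ.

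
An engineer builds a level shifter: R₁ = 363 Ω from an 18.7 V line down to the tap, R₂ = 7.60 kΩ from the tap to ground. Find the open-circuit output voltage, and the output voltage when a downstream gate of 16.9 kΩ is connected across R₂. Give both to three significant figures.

Open-circuit: V = 18.7 × 7600/(363 + 7600) = 17.8 V.
With the load, R₂ becomes R₂‖R_L = 5242 Ω, so V = 18.7 × 5242/5605 = 17.5 V.

Unloaded: 17.8 V; loaded: 17.5 V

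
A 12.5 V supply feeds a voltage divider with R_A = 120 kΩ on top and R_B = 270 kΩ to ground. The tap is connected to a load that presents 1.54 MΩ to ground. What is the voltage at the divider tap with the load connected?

The load sits in parallel with R_B: R_B‖R_L = (270 × 1540) / (270 + 1540) = 229.7 kΩ.
V_out = 12.5 × 229.7 / (120 + 229.7) = 12.5 × 229.7/349.7 = 8.21 V.
(Unloaded it would have been 8.65 V.)

V_out ≈ 8.21 V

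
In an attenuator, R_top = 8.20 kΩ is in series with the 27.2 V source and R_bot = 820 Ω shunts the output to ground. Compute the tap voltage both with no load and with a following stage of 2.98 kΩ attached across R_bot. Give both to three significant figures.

Unloaded: 2.47 V; loaded: 1.98 V

Open-circuit: V = 27.2 × 820/(8200 + 820) = 2.47 V.
With the load, R_bot becomes R_bot‖R_L = 643.1 Ω, so V = 27.2 × 643.1/8843 = 1.98 V.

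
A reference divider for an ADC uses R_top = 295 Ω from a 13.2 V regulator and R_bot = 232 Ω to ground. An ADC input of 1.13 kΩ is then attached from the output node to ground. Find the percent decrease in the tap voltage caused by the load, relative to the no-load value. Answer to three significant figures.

10.3 %

Unloaded V = 13.2 × 232/527.0 = 5.8110 V.
Loaded: R_bot‖R_L = 192.5 Ω, giving V = 13.2 × 192.5/487.5 = 5.2120 V.
Drop = (5.8110 − 5.2120) / 5.8110 = 10.3 %.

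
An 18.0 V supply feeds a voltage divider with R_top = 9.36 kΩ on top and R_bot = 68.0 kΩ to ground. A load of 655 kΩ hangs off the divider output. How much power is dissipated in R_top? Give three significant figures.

P ≈ 0.602 mW

Total resistance from the source is R_top + (R_bot‖R_L) = 70.96 kΩ, so I = 18.0/70.96 kΩ = 0.2536 mA.
P = I²·R_top = (0.2536 mA)² × 9.36 kΩ = 0.602 mW.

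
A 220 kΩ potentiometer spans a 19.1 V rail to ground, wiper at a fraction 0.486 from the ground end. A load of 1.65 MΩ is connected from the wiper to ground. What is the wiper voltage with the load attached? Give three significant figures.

The wiper splits the pot into (1−α)R = 113.1 kΩ above and αR = 106.9 kΩ below.
Lower section ‖ load = 100.4 kΩ.
V_wiper = 19.1 × 100.4/(113.1 + 100.4) = 8.98 V.

V ≈ 8.98 V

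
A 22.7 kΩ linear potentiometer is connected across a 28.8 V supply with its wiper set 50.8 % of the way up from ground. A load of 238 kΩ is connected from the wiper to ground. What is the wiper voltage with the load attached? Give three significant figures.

V ≈ 14.3 V

The wiper splits the pot into (1−α)R = 11.17 kΩ above and αR = 11.53 kΩ below.
Lower section ‖ load = 11.00 kΩ.
V_wiper = 28.8 × 11.00/(11.17 + 11.00) = 14.3 V.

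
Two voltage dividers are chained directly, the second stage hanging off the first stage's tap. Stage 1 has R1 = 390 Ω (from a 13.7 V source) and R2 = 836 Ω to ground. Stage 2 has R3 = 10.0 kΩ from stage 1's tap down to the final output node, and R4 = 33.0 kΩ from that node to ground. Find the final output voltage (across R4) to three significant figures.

Stage 2 presents R3+R4 = 43000 Ω as a load on stage 1's tap.
Stage 1's lower leg becomes R2‖(R3+R4) = 820.1 Ω, so V_mid = 13.7 × 820.1/1210 = 9.285 V.
Stage 2 is itself unloaded: V_out = V_mid × R4/(R3+R4) = 9.285 × 33000/43000 = 7.13 V.

V_out ≈ 7.13 V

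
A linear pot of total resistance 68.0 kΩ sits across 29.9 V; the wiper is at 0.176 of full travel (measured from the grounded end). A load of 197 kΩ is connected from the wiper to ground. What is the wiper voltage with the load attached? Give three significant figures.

The wiper splits the pot into (1−α)R = 56.03 kΩ above and αR = 11.97 kΩ below.
Lower section ‖ load = 11.28 kΩ.
V_wiper = 29.9 × 11.28/(56.03 + 11.28) = 5.01 V.

V ≈ 5.01 V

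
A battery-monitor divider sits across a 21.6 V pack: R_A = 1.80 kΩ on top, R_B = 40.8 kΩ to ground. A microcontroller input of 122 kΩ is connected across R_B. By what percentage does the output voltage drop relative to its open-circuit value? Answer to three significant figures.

The divider's output (Thévenin) resistance is R_A‖R_B = 1.724 kΩ.
Fractional drop under load = R_th/(R_th + R_L) = 1.724 / (1.724 + 122) = 0.01393.
So the output falls by 1.39 %.

1.39 %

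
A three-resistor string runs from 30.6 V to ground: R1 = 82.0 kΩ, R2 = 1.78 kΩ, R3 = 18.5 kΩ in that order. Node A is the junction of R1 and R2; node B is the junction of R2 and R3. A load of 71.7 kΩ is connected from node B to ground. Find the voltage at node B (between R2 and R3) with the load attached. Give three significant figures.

At node B, R3 is in parallel with the load: R3‖R_L = 14.71 kΩ.
Below node A the resistance is R2 + (R3‖R_L) = 16.49 kΩ, so V_A = 30.6 × 16.49/98.49 = 5.122 V.
Then V_B = V_A × (R3‖R_L)/(R2 + R3‖R_L) = 5.122 × 14.71/16.49 = 4.57 V.

V ≈ 4.57 V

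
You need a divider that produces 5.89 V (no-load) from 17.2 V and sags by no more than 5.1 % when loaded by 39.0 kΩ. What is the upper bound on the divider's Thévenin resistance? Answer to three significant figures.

Loading drop = R_th/(R_th + R_L) ≤ 0.0510, so R_th ≤ R_L · ε/(1−ε) = 39.0 kΩ × 0.0510/0.9490 = 2.10 kΩ.

R_th ≤ 2.10 kΩ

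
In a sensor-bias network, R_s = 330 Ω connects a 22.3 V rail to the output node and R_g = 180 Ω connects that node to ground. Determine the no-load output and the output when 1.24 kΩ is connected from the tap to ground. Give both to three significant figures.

Unloaded: 7.87 V; loaded: 7.19 V

Open-circuit: V = 22.3 × 180/(330 + 180) = 7.87 V.
With the load, R_g becomes R_g‖R_L = 157.2 Ω, so V = 22.3 × 157.2/487.2 = 7.19 V.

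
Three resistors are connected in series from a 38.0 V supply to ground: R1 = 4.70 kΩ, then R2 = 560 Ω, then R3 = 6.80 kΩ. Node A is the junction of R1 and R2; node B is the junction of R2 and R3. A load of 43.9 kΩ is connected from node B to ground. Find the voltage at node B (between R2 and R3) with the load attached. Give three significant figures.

At node B, R3 is in parallel with the load: R3‖R_L = 5888 Ω.
Below node A the resistance is R2 + (R3‖R_L) = 6448 Ω, so V_A = 38.0 × 6448/11150 = 21.98 V.
Then V_B = V_A × (R3‖R_L)/(R2 + R3‖R_L) = 21.98 × 5888/6448 = 20.1 V.

V ≈ 20.1 V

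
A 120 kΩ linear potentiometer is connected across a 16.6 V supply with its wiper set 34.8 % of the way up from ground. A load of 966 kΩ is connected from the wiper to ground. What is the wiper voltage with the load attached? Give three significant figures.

The wiper splits the pot into (1−α)R = 78.24 kΩ above and αR = 41.76 kΩ below.
Lower section ‖ load = 40.03 kΩ.
V_wiper = 16.6 × 40.03/(78.24 + 40.03) = 5.62 V.

V ≈ 5.62 V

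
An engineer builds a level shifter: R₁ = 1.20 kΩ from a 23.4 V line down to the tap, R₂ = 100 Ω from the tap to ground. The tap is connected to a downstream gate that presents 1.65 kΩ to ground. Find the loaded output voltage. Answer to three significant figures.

V_out ≈ 1.70 V

The load sits in parallel with R₂: R₂‖R_L = (100 × 1650) / (100 + 1650) = 94.29 Ω.
V_out = 23.4 × 94.29 / (1200 + 94.29) = 23.4 × 94.29/1294 = 1.70 V.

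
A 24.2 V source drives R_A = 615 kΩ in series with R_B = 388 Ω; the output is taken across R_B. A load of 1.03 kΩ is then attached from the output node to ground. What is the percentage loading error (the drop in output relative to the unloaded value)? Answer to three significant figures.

27.3 %

Unloaded V = 24.2 × 388/615400 = 0.01526 V.
Loaded: R_B‖R_L = 281.8 Ω, giving V = 24.2 × 281.8/615300 = 0.01108 V.
Drop = (0.01526 − 0.01108) / 0.01526 = 27.3 %.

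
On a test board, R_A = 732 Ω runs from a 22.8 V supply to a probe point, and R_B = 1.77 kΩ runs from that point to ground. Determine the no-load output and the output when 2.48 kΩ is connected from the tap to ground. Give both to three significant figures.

Open-circuit: V = 22.8 × 1770/(732 + 1770) = 16.1 V.
With the load, R_B becomes R_B‖R_L = 1033 Ω, so V = 22.8 × 1033/1765 = 13.3 V.

Unloaded: 16.1 V; loaded: 13.3 V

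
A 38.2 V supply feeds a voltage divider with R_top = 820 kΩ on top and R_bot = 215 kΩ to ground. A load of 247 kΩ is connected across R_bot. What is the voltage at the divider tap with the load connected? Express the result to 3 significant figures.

V_out ≈ 4.70 V

The load sits in parallel with R_bot: R_bot‖R_L = (215 × 247) / (215 + 247) = 114.9 kΩ.
V_out = 38.2 × 114.9 / (820 + 114.9) = 38.2 × 114.9/934.9 = 4.70 V.
(Unloaded it would have been 7.94 V.)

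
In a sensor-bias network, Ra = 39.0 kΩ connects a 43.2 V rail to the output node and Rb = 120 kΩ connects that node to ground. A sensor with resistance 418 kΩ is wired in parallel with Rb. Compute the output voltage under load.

The load sits in parallel with Rb: Rb‖R_L = (120 × 418) / (120 + 418) = 93.23 kΩ.
V_out = 43.2 × 93.23 / (39.0 + 93.23) = 43.2 × 93.23/132.2 = 30.5 V.
(Unloaded it would have been 32.6 V.)

V_out ≈ 30.5 V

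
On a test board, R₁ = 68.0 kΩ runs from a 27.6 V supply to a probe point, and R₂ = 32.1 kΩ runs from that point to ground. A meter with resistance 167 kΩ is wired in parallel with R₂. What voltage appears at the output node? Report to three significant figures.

V_out ≈ 7.83 V

The load sits in parallel with R₂: R₂‖R_L = (32.1 × 167) / (32.1 + 167) = 26.92 kΩ.
V_out = 27.6 × 26.92 / (68.0 + 26.92) = 27.6 × 26.92/94.92 = 7.83 V.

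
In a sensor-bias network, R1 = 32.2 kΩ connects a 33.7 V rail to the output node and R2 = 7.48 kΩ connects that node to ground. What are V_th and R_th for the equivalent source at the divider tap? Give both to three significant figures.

V_th = 6.35 V, R_th = 6.07 kΩ

V_th is the open-circuit tap voltage: 33.7 × 7.48/(32.2 + 7.48) = 6.35 V.
With the supply zeroed, R1 and R2 appear in parallel from the tap: R_th = R1‖R2 = (32.2 × 7.48)/39.68 = 6.07 kΩ.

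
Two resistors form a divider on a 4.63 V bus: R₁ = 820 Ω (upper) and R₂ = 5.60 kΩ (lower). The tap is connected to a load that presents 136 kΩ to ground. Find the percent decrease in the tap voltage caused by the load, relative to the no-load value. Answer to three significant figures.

The divider's output (Thévenin) resistance is R₁‖R₂ = 715.3 Ω.
Fractional drop under load = R_th/(R_th + R_L) = 715.3 / (715.3 + 136000) = 0.005232.
So the output falls by 0.523 %.

0.523 %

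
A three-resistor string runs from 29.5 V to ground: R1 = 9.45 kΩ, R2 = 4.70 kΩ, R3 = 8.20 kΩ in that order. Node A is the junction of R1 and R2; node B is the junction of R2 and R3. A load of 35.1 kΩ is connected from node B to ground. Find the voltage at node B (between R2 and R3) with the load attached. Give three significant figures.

At node B, R3 is in parallel with the load: R3‖R_L = 6.647 kΩ.
Below node A the resistance is R2 + (R3‖R_L) = 11.35 kΩ, so V_A = 29.5 × 11.35/20.80 = 16.10 V.
Then V_B = V_A × (R3‖R_L)/(R2 + R3‖R_L) = 16.10 × 6.647/11.35 = 9.43 V.

V ≈ 9.43 V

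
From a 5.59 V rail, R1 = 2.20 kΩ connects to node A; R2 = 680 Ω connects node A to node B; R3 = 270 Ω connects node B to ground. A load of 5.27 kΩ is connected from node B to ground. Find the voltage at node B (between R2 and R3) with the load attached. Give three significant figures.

V ≈ 0.458 V

At node B, R3 is in parallel with the load: R3‖R_L = 256.8 Ω.
Below node A the resistance is R2 + (R3‖R_L) = 936.8 Ω, so V_A = 5.59 × 936.8/3137 = 1.669 V.
Then V_B = V_A × (R3‖R_L)/(R2 + R3‖R_L) = 1.669 × 256.8/936.8 = 0.458 V.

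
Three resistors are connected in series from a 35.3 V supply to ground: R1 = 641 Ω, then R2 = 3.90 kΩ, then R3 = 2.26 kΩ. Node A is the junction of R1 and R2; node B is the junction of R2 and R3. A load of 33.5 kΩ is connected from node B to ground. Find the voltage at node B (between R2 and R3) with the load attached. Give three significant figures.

At node B, R3 is in parallel with the load: R3‖R_L = 2117 Ω.
Below node A the resistance is R2 + (R3‖R_L) = 6017 Ω, so V_A = 35.3 × 6017/6658 = 31.90 V.
Then V_B = V_A × (R3‖R_L)/(R2 + R3‖R_L) = 31.90 × 2117/6017 = 11.2 V.

V ≈ 11.2 V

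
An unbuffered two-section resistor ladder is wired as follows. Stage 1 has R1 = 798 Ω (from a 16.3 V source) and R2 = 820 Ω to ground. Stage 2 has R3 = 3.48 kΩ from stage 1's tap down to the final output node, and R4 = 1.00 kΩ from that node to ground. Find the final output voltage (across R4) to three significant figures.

Stage 2 presents R3+R4 = 4480 Ω as a load on stage 1's tap.
Stage 1's lower leg becomes R2‖(R3+R4) = 693.1 Ω, so V_mid = 16.3 × 693.1/1491 = 7.577 V.
Stage 2 is itself unloaded: V_out = V_mid × R4/(R3+R4) = 7.577 × 1000/4480 = 1.69 V.

V_out ≈ 1.69 V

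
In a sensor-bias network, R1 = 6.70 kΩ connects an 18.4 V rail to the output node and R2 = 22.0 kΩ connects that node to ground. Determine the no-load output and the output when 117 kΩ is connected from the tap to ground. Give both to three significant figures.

Open-circuit: V = 18.4 × 22.0/(6.70 + 22.0) = 14.1 V.
With the load, R2 becomes R2‖R_L = 18.52 kΩ, so V = 18.4 × 18.52/25.22 = 13.5 V.

Unloaded: 14.1 V; loaded: 13.5 V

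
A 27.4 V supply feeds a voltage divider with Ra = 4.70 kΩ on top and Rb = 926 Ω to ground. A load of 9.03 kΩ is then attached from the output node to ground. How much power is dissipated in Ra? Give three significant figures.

Total resistance from the source is Ra + (Rb‖R_L) = 5540 Ω, so I = 27.4/5540 Ω = 4.946 mA.
P = I²·Ra = (4.946 mA)² × 4.70 kΩ = 115 mW.

P ≈ 115 mW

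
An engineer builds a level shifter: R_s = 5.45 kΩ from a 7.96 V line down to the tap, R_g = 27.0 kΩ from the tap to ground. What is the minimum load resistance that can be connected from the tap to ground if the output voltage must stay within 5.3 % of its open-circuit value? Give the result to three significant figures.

R_L(min) ≈ 81.0 kΩ

Output resistance R_th = R_s‖R_g = (5.45 × 27.0)/32.45 = 4.535 kΩ.
The fractional drop is R_th/(R_th + R_L); requiring this ≤ 0.0530 gives R_L ≥ R_th(1/0.0530 − 1) = 4.535 × 17.87 = 81.0 kΩ.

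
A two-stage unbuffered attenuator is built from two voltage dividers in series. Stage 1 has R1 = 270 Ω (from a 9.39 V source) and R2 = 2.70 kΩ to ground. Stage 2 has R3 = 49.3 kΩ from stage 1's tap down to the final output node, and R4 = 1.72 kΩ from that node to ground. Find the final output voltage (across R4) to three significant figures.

V_out ≈ 0.286 V

Stage 2 presents R3+R4 = 51020 Ω as a load on stage 1's tap.
Stage 1's lower leg becomes R2‖(R3+R4) = 2564 Ω, so V_mid = 9.39 × 2564/2834 = 8.495 V.
Stage 2 is itself unloaded: V_out = V_mid × R4/(R3+R4) = 8.495 × 1720/51020 = 0.286 V.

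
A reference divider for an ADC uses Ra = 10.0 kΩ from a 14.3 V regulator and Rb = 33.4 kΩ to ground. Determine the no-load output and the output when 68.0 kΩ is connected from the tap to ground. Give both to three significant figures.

Open-circuit: V = 14.3 × 33.4/(10.0 + 33.4) = 11.0 V.
With the load, Rb becomes Rb‖R_L = 22.40 kΩ, so V = 14.3 × 22.40/32.40 = 9.89 V.

Unloaded: 11.0 V; loaded: 9.89 V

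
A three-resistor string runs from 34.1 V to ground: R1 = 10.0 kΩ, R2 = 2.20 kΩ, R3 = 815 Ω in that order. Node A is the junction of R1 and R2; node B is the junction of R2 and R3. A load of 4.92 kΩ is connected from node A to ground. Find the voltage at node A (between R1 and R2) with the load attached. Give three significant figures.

Below node A the series string R2+R3 = 3015 Ω sits in parallel with the 4920 Ω load: 1869 Ω.
V_A = 34.1 × 1869/(10000 + 1869) = 5.37 V.

V ≈ 5.37 V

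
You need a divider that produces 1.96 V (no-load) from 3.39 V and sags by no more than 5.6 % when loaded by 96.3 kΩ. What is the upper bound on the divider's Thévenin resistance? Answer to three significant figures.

Loading drop = R_th/(R_th + R_L) ≤ 0.0560, so R_th ≤ R_L · ε/(1−ε) = 96.3 kΩ × 0.0560/0.9440 = 5.71 kΩ.

R_th ≤ 5.71 kΩ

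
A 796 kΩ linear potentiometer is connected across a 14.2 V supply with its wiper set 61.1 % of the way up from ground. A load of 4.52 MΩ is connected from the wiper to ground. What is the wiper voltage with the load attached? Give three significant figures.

The wiper splits the pot into (1−α)R = 309.6 kΩ above and αR = 486.4 kΩ below.
Lower section ‖ load = 439.1 kΩ.
V_wiper = 14.2 × 439.1/(309.6 + 439.1) = 8.33 V.

V ≈ 8.33 V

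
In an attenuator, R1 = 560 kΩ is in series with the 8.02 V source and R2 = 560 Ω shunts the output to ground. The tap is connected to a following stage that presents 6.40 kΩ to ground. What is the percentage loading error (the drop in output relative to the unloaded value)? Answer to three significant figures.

8.04 %

The divider's output (Thévenin) resistance is R1‖R2 = 559.4 Ω.
Fractional drop under load = R_th/(R_th + R_L) = 559.4 / (559.4 + 6400) = 0.08039.
So the output falls by 8.04 %.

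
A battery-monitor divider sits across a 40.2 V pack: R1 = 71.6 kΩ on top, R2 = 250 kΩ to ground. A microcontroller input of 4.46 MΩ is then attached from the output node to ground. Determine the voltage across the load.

V_out ≈ 30.9 V

The load sits in parallel with R2: R2‖R_L = (250 × 4460) / (250 + 4460) = 236.7 kΩ.
V_out = 40.2 × 236.7 / (71.6 + 236.7) = 40.2 × 236.7/308.3 = 30.9 V.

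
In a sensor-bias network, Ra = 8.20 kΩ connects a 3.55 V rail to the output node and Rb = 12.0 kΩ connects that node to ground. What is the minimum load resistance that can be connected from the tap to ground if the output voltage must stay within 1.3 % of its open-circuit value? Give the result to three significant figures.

R_L(min) ≈ 370 kΩ

Output resistance R_th = Ra‖Rb = (8.20 × 12.0)/20.20 = 4.871 kΩ.
The fractional drop is R_th/(R_th + R_L); requiring this ≤ 0.0130 gives R_L ≥ R_th(1/0.0130 − 1) = 4.871 × 75.92 = 370 kΩ.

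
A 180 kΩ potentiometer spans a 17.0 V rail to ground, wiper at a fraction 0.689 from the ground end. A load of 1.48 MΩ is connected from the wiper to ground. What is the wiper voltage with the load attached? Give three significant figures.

V ≈ 11.4 V

The wiper splits the pot into (1−α)R = 55.98 kΩ above and αR = 124.0 kΩ below.
Lower section ‖ load = 114.4 kΩ.
V_wiper = 17.0 × 114.4/(55.98 + 114.4) = 11.4 V.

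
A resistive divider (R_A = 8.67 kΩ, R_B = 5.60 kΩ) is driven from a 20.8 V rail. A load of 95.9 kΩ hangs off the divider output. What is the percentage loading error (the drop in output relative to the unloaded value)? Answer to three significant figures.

The divider's output (Thévenin) resistance is R_A‖R_B = 3.402 kΩ.
Fractional drop under load = R_th/(R_th + R_L) = 3.402 / (3.402 + 95.9) = 0.03426.
So the output falls by 3.43 %.

3.43 %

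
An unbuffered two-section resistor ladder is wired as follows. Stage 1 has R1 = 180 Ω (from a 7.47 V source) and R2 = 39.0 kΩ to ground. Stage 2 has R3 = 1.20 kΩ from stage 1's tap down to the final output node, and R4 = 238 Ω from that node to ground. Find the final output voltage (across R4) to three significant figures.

Stage 2 presents R3+R4 = 1438 Ω as a load on stage 1's tap.
Stage 1's lower leg becomes R2‖(R3+R4) = 1387 Ω, so V_mid = 7.47 × 1387/1567 = 6.612 V.
Stage 2 is itself unloaded: V_out = V_mid × R4/(R3+R4) = 6.612 × 238/1438 = 1.09 V.

V_out ≈ 1.09 V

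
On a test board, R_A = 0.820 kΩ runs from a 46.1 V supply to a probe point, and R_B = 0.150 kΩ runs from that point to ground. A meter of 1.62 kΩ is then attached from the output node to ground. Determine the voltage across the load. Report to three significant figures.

V_out ≈ 6.61 V

The load sits in parallel with R_B: R_B‖R_L = (150 × 1620) / (150 + 1620) = 137.3 Ω.
V_out = 46.1 × 137.3 / (820 + 137.3) = 46.1 × 137.3/957.3 = 6.61 V.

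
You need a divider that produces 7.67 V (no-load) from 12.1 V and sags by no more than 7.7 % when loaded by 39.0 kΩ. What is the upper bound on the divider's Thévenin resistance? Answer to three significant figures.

Loading drop = R_th/(R_th + R_L) ≤ 0.0770, so R_th ≤ R_L · ε/(1−ε) = 39.0 kΩ × 0.0770/0.9230 = 3.25 kΩ.
(Any R1, R2 with R2/(R1+R2) = 0.634 and R1‖R2 ≤ 3.25 kΩ will meet the spec.)

R_th ≤ 3.25 kΩ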